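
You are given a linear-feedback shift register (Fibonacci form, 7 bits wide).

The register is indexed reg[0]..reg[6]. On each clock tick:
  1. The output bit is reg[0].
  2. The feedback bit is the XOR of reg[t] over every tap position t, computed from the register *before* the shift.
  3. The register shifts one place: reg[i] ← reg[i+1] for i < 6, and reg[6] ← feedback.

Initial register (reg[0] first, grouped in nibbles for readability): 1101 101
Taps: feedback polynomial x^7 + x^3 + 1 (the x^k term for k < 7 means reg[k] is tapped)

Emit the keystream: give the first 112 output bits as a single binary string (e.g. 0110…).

tick  register→output (feedback)
  0  1101101→1 (0)
  1  1011010→1 (0)
  2  0110100→0 (0)
  3  1101000→1 (0)
  4  1010000→1 (1)
  5  0100001→0 (0)
  6  1000010→1 (1)
  7  0000101→0 (0)
  8  0001010→0 (1)
  9  0010101→0 (0)
 10  0101010→0 (1)
 11  1010101→1 (1)
 12  0101011→0 (1)
 13  1010111→1 (1)
 14  0101111→0 (1)
 15  1011111→1 (0)
 16  0111110→0 (1)
 17  1111101→1 (0)
 18  1111010→1 (0)
 19  1110100→1 (1)
 20  1101001→1 (0)
 21  1010010→1 (1)
 22  0100101→0 (0)
 23  1001010→1 (0)
 24  0010100→0 (0)
 25  0101000→0 (1)
 26  1010001→1 (1)
 27  0100011→0 (0)
 28  1000110→1 (1)
 29  0001101→0 (1)
 30  0011011→0 (1)
 31  0110111→0 (0)
 32  1101110→1 (0)
 33  1011100→1 (0)
 34  0111000→0 (1)
 35  1110001→1 (1)
 36  1100011→1 (1)
 37  1000111→1 (1)
 38  0001111→0 (1)
 39  0011111→0 (1)
 40  0111111→0 (1)
 41  1111111→1 (0)
 42  1111110→1 (0)
 43  1111100→1 (0)
 44  1111000→1 (0)
 45  1110000→1 (1)
 46  1100001→1 (1)
 47  1000011→1 (1)
 48  0000111→0 (0)
 49  0001110→0 (1)
 50  0011101→0 (1)
 51  0111011→0 (1)
 52  1110111→1 (1)
 53  1101111→1 (0)
 54  1011110→1 (0)
 55  0111100→0 (1)
 56  1111001→1 (0)
 57  1110010→1 (1)
 58  1100101→1 (1)
 59  1001011→1 (0)
 60  0010110→0 (0)
 61  0101100→0 (1)
 62  1011001→1 (0)
 63  0110010→0 (0)
 64  1100100→1 (1)
 65  1001001→1 (0)
 66  0010010→0 (0)
 67  0100100→0 (0)
 68  1001000→1 (0)
 69  0010000→0 (0)
 70  0100000→0 (0)
 71  1000000→1 (1)
 72  0000001→0 (0)
 73  0000010→0 (0)
 74  0000100→0 (0)
 75  0001000→0 (1)
 76  0010001→0 (0)
 77  0100010→0 (0)
 78  1000100→1 (1)
 79  0001001→0 (1)
 80  0010011→0 (0)
 81  0100110→0 (0)
 82  1001100→1 (0)
 83  0011000→0 (1)
 84  0110001→0 (0)
 85  1100010→1 (1)
 86  1000101→1 (1)
 87  0001011→0 (1)
 88  0010111→0 (0)
 89  0101110→0 (1)
 90  1011101→1 (0)
 91  0111010→0 (1)
 92  1110101→1 (1)
 93  1101011→1 (0)
 94  1010110→1 (1)
 95  0101101→0 (1)
 96  1011011→1 (0)
 97  0110110→0 (0)
 98  1101100→1 (0)
 99  1011000→1 (0)
100  0110000→0 (0)
101  1100000→1 (1)
102  1000001→1 (1)
103  0000011→0 (0)
104  0000110→0 (0)
105  0001100→0 (1)
106  0011001→0 (1)
107  0110011→0 (0)
108  1100110→1 (1)
109  1001101→1 (0)
110  0011010→0 (1)
111  0110101→0 (0)

1101101000010101011111010010100011011100011111110000111011110010110010010000001000100110001011101011011000001100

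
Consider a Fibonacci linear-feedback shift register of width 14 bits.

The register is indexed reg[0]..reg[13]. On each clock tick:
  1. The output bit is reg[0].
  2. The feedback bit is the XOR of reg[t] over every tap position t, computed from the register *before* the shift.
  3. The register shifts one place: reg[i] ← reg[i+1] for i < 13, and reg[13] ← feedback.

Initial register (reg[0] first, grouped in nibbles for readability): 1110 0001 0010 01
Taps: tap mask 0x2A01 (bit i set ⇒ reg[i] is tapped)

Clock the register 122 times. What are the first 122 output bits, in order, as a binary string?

step | reg (before) | out | fb
   0 | 11100001001001 | 1 | 0
   1 | 11000010010010 | 1 | 0
   2 | 10000100100100 | 1 | 0
   3 | 00001001001000 | 0 | 0
   4 | 00010010010000 | 0 | 1
   5 | 00100100100001 | 0 | 1
   6 | 01001001000011 | 0 | 1
   7 | 10010010000111 | 1 | 1
   8 | 00100100001111 | 0 | 0
   9 | 01001000011110 | 0 | 0
  10 | 10010000111100 | 1 | 1
  11 | 00100001111001 | 0 | 0
  12 | 01000011110010 | 0 | 1
  13 | 10000111100101 | 1 | 1
  14 | 00001111001011 | 0 | 1
  15 | 00011110010111 | 0 | 1
  16 | 00111100101111 | 0 | 0
  17 | 01111001011110 | 0 | 0
  18 | 11110010111100 | 1 | 1
  19 | 11100101111001 | 1 | 1
  20 | 11001011110011 | 1 | 1
  21 | 10010111100111 | 1 | 1
  22 | 00101111001111 | 0 | 0
  23 | 01011110011110 | 0 | 0
  24 | 10111100111100 | 1 | 1
  25 | 01111001111001 | 0 | 0
  26 | 11110011110010 | 1 | 0
  27 | 11100111100100 | 1 | 0
  28 | 11001111001000 | 1 | 1
  29 | 10011110010001 | 1 | 1
  30 | 00111100100011 | 0 | 1
  31 | 01111001000111 | 0 | 0
  32 | 11110010001110 | 1 | 0
  33 | 11100100011100 | 1 | 1
  34 | 11001000111001 | 1 | 1
  35 | 10010001110011 | 1 | 1
  36 | 00100011100111 | 0 | 0
  37 | 01000111001110 | 0 | 1
  38 | 10001110011101 | 1 | 0
  39 | 00011100111010 | 0 | 1
  40 | 00111001110101 | 0 | 1
  41 | 01110011101011 | 0 | 1
  42 | 11100111010111 | 1 | 0
  43 | 11001110101110 | 1 | 0
  44 | 10011101011100 | 1 | 1
  45 | 00111010111001 | 0 | 0
  46 | 01110101110010 | 0 | 1
  47 | 11101011100101 | 1 | 1
  48 | 11010111001011 | 1 | 0
  49 | 10101110010110 | 1 | 1
  50 | 01011100101101 | 0 | 0
  51 | 10111001011010 | 1 | 0
  52 | 01110010110100 | 0 | 0
  53 | 11100101101000 | 1 | 1
  54 | 11001011010001 | 1 | 1
  55 | 10010110100011 | 1 | 0
  56 | 00101101000110 | 0 | 1
  57 | 01011010001101 | 0 | 0
  58 | 10110100011010 | 1 | 0
  59 | 01101000110100 | 0 | 0
  60 | 11010001101000 | 1 | 1
  61 | 10100011010001 | 1 | 1
  62 | 01000110100011 | 0 | 1
  63 | 10001101000111 | 1 | 1
  64 | 00011010001111 | 0 | 0
  65 | 00110100011110 | 0 | 0
  66 | 01101000111100 | 0 | 0
  67 | 11010001111000 | 1 | 0
  68 | 10100011110000 | 1 | 0
  69 | 01000111100000 | 0 | 0
  70 | 10001111000000 | 1 | 1
  71 | 00011110000001 | 0 | 1
  72 | 00111100000011 | 0 | 1
  73 | 01111000000111 | 0 | 0
  74 | 11110000001110 | 1 | 0
  75 | 11100000011100 | 1 | 1
  76 | 11000000111001 | 1 | 1
  77 | 10000001110011 | 1 | 1
  78 | 00000011100111 | 0 | 0
  79 | 00000111001110 | 0 | 1
  80 | 00001110011101 | 0 | 1
  81 | 00011100111011 | 0 | 0
  82 | 00111001110110 | 0 | 0
  83 | 01110011101100 | 0 | 1
  84 | 11100111011001 | 1 | 1
  85 | 11001110110011 | 1 | 1
  86 | 10011101100111 | 1 | 1
  87 | 00111011001111 | 0 | 0
  88 | 01110110011110 | 0 | 0
  89 | 11101100111100 | 1 | 1
  90 | 11011001111001 | 1 | 1
  91 | 10110011110011 | 1 | 1
  92 | 01100111100111 | 0 | 0
  93 | 11001111001110 | 1 | 0
  94 | 10011110011100 | 1 | 1
  95 | 00111100111001 | 0 | 0
  96 | 01111001110010 | 0 | 1
  97 | 11110011100101 | 1 | 1
  98 | 11100111001011 | 1 | 0
  99 | 11001110010110 | 1 | 1
 100 | 10011100101101 | 1 | 1
 101 | 00111001011011 | 0 | 0
 102 | 01110010110110 | 0 | 0
 103 | 11100101101100 | 1 | 0
 104 | 11001011011000 | 1 | 0
 105 | 10010110110000 | 1 | 0
 106 | 00101101100000 | 0 | 0
 107 | 01011011000000 | 0 | 0
 108 | 10110110000000 | 1 | 1
 109 | 01101100000001 | 0 | 1
 110 | 11011000000011 | 1 | 0
 111 | 10110000000110 | 1 | 0
 112 | 01100000001100 | 0 | 1
 113 | 11000000011001 | 1 | 1
 114 | 10000000110011 | 1 | 1
 115 | 00000001100111 | 0 | 0
 116 | 00000011001110 | 0 | 1
 117 | 00000110011101 | 0 | 1
 118 | 00001100111011 | 0 | 0
 119 | 00011001110110 | 0 | 0
 120 | 00110011101100 | 0 | 1
 121 | 01100111011001 | 0 | 0

11100001001001000011110010111100111100100011100111010111001011010001101000111100000011100111011001111001110010110110000000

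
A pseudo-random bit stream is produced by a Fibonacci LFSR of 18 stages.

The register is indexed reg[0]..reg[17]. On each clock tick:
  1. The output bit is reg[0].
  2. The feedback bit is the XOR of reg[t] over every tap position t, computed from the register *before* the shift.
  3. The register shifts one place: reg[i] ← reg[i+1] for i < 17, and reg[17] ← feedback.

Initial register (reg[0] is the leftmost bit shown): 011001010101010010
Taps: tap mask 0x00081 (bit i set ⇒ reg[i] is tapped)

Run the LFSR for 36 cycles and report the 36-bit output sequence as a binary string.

k : reg_k → out_k, fb_k
0: 011001010101010010 → 0, fb=1
1: 110010101010100101 → 1, fb=1
2: 100101010101001011 → 1, fb=0
3: 001010101010010110 → 0, fb=0
4: 010101010100101100 → 0, fb=1
5: 101010101001011001 → 1, fb=1
6: 010101010010110011 → 0, fb=1
7: 101010100101100111 → 1, fb=1
8: 010101001011001111 → 0, fb=0
9: 101010010110011110 → 1, fb=0
10: 010100101100111100 → 0, fb=0
11: 101001011001111000 → 1, fb=0
12: 010010110011110000 → 0, fb=1
13: 100101100111100001 → 1, fb=1
14: 001011001111000011 → 0, fb=0
15: 010110011110000110 → 0, fb=1
16: 101100111100001101 → 1, fb=0
17: 011001111000011010 → 0, fb=1
18: 110011110000110101 → 1, fb=0
19: 100111100001101010 → 1, fb=1
20: 001111000011010101 → 0, fb=0
21: 011110000110101010 → 0, fb=0
22: 111100001101010100 → 1, fb=1
23: 111000011010101001 → 1, fb=0
24: 110000110101010010 → 1, fb=0
25: 100001101010100100 → 1, fb=1
26: 000011010101001001 → 0, fb=1
27: 000110101010010011 → 0, fb=0
28: 001101010100100110 → 0, fb=1
29: 011010101001001101 → 0, fb=0
30: 110101010010011010 → 1, fb=0
31: 101010100100110100 → 1, fb=1
32: 010101001001101001 → 0, fb=0
33: 101010010011010010 → 1, fb=0
34: 010100100110100100 → 0, fb=0
35: 101001001101001000 → 1, fb=1

011001010101010010110011110000110101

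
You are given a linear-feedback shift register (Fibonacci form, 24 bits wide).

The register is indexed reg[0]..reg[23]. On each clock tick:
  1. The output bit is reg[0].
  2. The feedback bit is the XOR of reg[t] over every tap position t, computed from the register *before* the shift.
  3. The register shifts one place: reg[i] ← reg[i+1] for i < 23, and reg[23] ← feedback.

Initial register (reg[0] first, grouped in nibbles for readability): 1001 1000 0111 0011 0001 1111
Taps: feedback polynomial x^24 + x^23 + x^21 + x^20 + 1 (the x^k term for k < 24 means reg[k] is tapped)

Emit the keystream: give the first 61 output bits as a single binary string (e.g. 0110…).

step | reg (before) | out | fb
   0 | 100110000111001100011111 | 1 | 0
   1 | 001100001110011000111110 | 0 | 0
   2 | 011000011100110001111100 | 0 | 0
   3 | 110000111001100011111000 | 1 | 0
   4 | 100001110011000111110000 | 1 | 1
   5 | 000011100110001111100001 | 0 | 1
   6 | 000111001100011111000011 | 0 | 1
   7 | 001110011000111110000111 | 0 | 0
   8 | 011100110001111100001110 | 0 | 0
   9 | 111001100011111000011100 | 1 | 1
  10 | 110011000111110000111001 | 1 | 1
  11 | 100110001111100001110011 | 1 | 0
  12 | 001100011111000011100110 | 0 | 1
  13 | 011000111110000111001101 | 0 | 1
  14 | 110001111100001110011011 | 1 | 1
  15 | 100011111000011100110111 | 1 | 1
  16 | 000111110000111001101111 | 0 | 1
  17 | 001111100001110011011111 | 0 | 1
  18 | 011111000011100110111111 | 0 | 1
  19 | 111110000111001101111111 | 1 | 0
  20 | 111100001110011011111110 | 1 | 1
  21 | 111000011100110111111101 | 1 | 0
  22 | 110000111001101111111010 | 1 | 0
  23 | 100001110011011111110100 | 1 | 0
  24 | 000011100110111111101000 | 0 | 1
  25 | 000111001101111111010001 | 0 | 1
  26 | 001110011011111110100011 | 0 | 1
  27 | 011100110111111101000111 | 0 | 0
  28 | 111001101111111010001110 | 1 | 1
  29 | 110011011111110100011101 | 1 | 0
  30 | 100110111111101000111010 | 1 | 0
  31 | 001101111111010001110100 | 0 | 1
  32 | 011011111110100011101001 | 0 | 0
  33 | 110111111101000111010010 | 1 | 1
  34 | 101111111010001110100101 | 1 | 1
  35 | 011111110100011101001011 | 0 | 0
  36 | 111111101000111010010110 | 1 | 0
  37 | 111111010001110100101100 | 1 | 1
  38 | 111110100011101001011001 | 1 | 1
  39 | 111101000111010010110011 | 1 | 0
  40 | 111010001110100101100110 | 1 | 0
  41 | 110100011101001011001100 | 1 | 1
  42 | 101000111010010110011001 | 1 | 1
  43 | 010001110100101100110011 | 0 | 1
  44 | 100011101001011001100111 | 1 | 1
  45 | 000111010010110011001111 | 0 | 1
  46 | 001110100101100110011111 | 0 | 1
  47 | 011101001011001100111111 | 0 | 1
  48 | 111010010110011001111111 | 1 | 0
  49 | 110100101100110011111110 | 1 | 1
  50 | 101001011001100111111101 | 1 | 0
  51 | 010010110011001111111010 | 0 | 1
  52 | 100101100110011111110101 | 1 | 1
  53 | 001011001100111111101011 | 0 | 0
  54 | 010110011001111111010110 | 0 | 1
  55 | 101100110011111110101101 | 1 | 0
  56 | 011001100111111101011010 | 0 | 1
  57 | 110011001111111010110101 | 1 | 1
  58 | 100110011111110101101011 | 1 | 1
  59 | 001100111111101011010111 | 0 | 0
  60 | 011001111111010110101110 | 0 | 0

1001100001110011000111110000111001101111111010001110100101100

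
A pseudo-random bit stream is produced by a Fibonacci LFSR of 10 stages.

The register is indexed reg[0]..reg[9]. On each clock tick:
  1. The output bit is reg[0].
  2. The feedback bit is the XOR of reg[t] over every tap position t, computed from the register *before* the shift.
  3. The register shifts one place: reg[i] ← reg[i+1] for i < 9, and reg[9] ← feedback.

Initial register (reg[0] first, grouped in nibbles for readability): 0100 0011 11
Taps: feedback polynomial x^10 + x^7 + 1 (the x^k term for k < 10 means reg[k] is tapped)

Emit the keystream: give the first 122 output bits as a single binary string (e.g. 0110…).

k : reg_k → out_k, fb_k
0: 0100001111 → 0, fb=1
1: 1000011111 → 1, fb=0
2: 0000111110 → 0, fb=1
3: 0001111101 → 0, fb=1
4: 0011111011 → 0, fb=0
5: 0111110110 → 0, fb=1
6: 1111101101 → 1, fb=0
7: 1111011010 → 1, fb=1
8: 1110110101 → 1, fb=0
9: 1101101010 → 1, fb=1
10: 1011010101 → 1, fb=0
11: 0110101010 → 0, fb=0
12: 1101010100 → 1, fb=0
13: 1010101000 → 1, fb=1
14: 0101010001 → 0, fb=0
15: 1010100010 → 1, fb=1
16: 0101000101 → 0, fb=1
17: 1010001011 → 1, fb=1
18: 0100010111 → 0, fb=1
19: 1000101111 → 1, fb=0
20: 0001011110 → 0, fb=1
21: 0010111101 → 0, fb=1
22: 0101111011 → 0, fb=0
23: 1011110110 → 1, fb=0
24: 0111101100 → 0, fb=1
25: 1111011001 → 1, fb=1
26: 1110110011 → 1, fb=1
27: 1101100111 → 1, fb=0
28: 1011001110 → 1, fb=0
29: 0110011100 → 0, fb=1
30: 1100111001 → 1, fb=1
31: 1001110011 → 1, fb=1
32: 0011100111 → 0, fb=1
33: 0111001111 → 0, fb=1
34: 1110011111 → 1, fb=0
35: 1100111110 → 1, fb=0
36: 1001111100 → 1, fb=0
37: 0011111000 → 0, fb=0
38: 0111110000 → 0, fb=0
39: 1111100000 → 1, fb=1
40: 1111000001 → 1, fb=1
41: 1110000011 → 1, fb=1
42: 1100000111 → 1, fb=0
43: 1000001110 → 1, fb=0
44: 0000011100 → 0, fb=1
45: 0000111001 → 0, fb=0
46: 0001110010 → 0, fb=0
47: 0011100100 → 0, fb=1
48: 0111001001 → 0, fb=0
49: 1110010010 → 1, fb=1
50: 1100100101 → 1, fb=0
51: 1001001010 → 1, fb=1
52: 0010010101 → 0, fb=1
53: 0100101011 → 0, fb=0
54: 1001010110 → 1, fb=0
55: 0010101100 → 0, fb=1
56: 0101011001 → 0, fb=0
57: 1010110010 → 1, fb=1
58: 0101100101 → 0, fb=1
59: 1011001011 → 1, fb=1
60: 0110010111 → 0, fb=1
61: 1100101111 → 1, fb=0
62: 1001011110 → 1, fb=0
63: 0010111100 → 0, fb=1
64: 0101111001 → 0, fb=0
65: 1011110010 → 1, fb=1
66: 0111100101 → 0, fb=1
67: 1111001011 → 1, fb=1
68: 1110010111 → 1, fb=0
69: 1100101110 → 1, fb=0
70: 1001011100 → 1, fb=0
71: 0010111000 → 0, fb=0
72: 0101110000 → 0, fb=0
73: 1011100000 → 1, fb=1
74: 0111000001 → 0, fb=0
75: 1110000010 → 1, fb=1
76: 1100000101 → 1, fb=0
77: 1000001010 → 1, fb=1
78: 0000010101 → 0, fb=1
79: 0000101011 → 0, fb=0
80: 0001010110 → 0, fb=1
81: 0010101101 → 0, fb=1
82: 0101011011 → 0, fb=0
83: 1010110110 → 1, fb=0
84: 0101101100 → 0, fb=1
85: 1011011001 → 1, fb=1
86: 0110110011 → 0, fb=0
87: 1101100110 → 1, fb=0
88: 1011001100 → 1, fb=0
89: 0110011000 → 0, fb=0
90: 1100110000 → 1, fb=1
91: 1001100001 → 1, fb=1
92: 0011000011 → 0, fb=0
93: 0110000110 → 0, fb=1
94: 1100001101 → 1, fb=0
95: 1000011010 → 1, fb=1
96: 0000110101 → 0, fb=1
97: 0001101011 → 0, fb=0
98: 0011010110 → 0, fb=1
99: 0110101101 → 0, fb=1
100: 1101011011 → 1, fb=1
101: 1010110111 → 1, fb=0
102: 0101101110 → 0, fb=1
103: 1011011101 → 1, fb=0
104: 0110111010 → 0, fb=0
105: 1101110100 → 1, fb=0
106: 1011101000 → 1, fb=1
107: 0111010001 → 0, fb=0
108: 1110100010 → 1, fb=1
109: 1101000101 → 1, fb=0
110: 1010001010 → 1, fb=1
111: 0100010101 → 0, fb=1
112: 1000101011 → 1, fb=1
113: 0001010111 → 0, fb=1
114: 0010101111 → 0, fb=1
115: 0101011111 → 0, fb=1
116: 1010111111 → 1, fb=0
117: 0101111110 → 0, fb=1
118: 1011111101 → 1, fb=0
119: 0111111010 → 0, fb=0
120: 1111110100 → 1, fb=0
121: 1111101000 → 1, fb=1

01000011111011010101000101111011001110011111000001110010010101100101111001011100000101011011001100001101011011101000101011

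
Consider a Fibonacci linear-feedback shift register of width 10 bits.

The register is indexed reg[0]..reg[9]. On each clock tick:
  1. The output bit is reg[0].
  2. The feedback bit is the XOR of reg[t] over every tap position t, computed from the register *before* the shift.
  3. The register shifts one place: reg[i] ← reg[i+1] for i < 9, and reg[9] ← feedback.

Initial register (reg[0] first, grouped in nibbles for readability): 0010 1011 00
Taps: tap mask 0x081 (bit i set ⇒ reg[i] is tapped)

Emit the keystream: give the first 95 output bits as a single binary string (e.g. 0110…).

00101011001011110010111000001010110110011000011010110111010001010111111010001110011011100101000

tick  register→output (feedback)
  0  0010101100→0 (1)
  1  0101011001→0 (0)
  2  1010110010→1 (1)
  3  0101100101→0 (1)
  4  1011001011→1 (1)
  5  0110010111→0 (1)
  6  1100101111→1 (0)
  7  1001011110→1 (0)
  8  0010111100→0 (1)
  9  0101111001→0 (0)
 10  1011110010→1 (1)
 11  0111100101→0 (1)
 12  1111001011→1 (1)
 13  1110010111→1 (0)
 14  1100101110→1 (0)
 15  1001011100→1 (0)
 16  0010111000→0 (0)
 17  0101110000→0 (0)
 18  1011100000→1 (1)
 19  0111000001→0 (0)
 20  1110000010→1 (1)
 21  1100000101→1 (0)
 22  1000001010→1 (1)
 23  0000010101→0 (1)
 24  0000101011→0 (0)
 25  0001010110→0 (1)
 26  0010101101→0 (1)
 27  0101011011→0 (0)
 28  1010110110→1 (0)
 29  0101101100→0 (1)
 30  1011011001→1 (1)
 31  0110110011→0 (0)
 32  1101100110→1 (0)
 33  1011001100→1 (0)
 34  0110011000→0 (0)
 35  1100110000→1 (1)
 36  1001100001→1 (1)
 37  0011000011→0 (0)
 38  0110000110→0 (1)
 39  1100001101→1 (0)
 40  1000011010→1 (1)
 41  0000110101→0 (1)
 42  0001101011→0 (0)
 43  0011010110→0 (1)
 44  0110101101→0 (1)
 45  1101011011→1 (1)
 46  1010110111→1 (0)
 47  0101101110→0 (1)
 48  1011011101→1 (0)
 49  0110111010→0 (0)
 50  1101110100→1 (0)
 51  1011101000→1 (1)
 52  0111010001→0 (0)
 53  1110100010→1 (1)
 54  1101000101→1 (0)
 55  1010001010→1 (1)
 56  0100010101→0 (1)
 57  1000101011→1 (1)
 58  0001010111→0 (1)
 59  0010101111→0 (1)
 60  0101011111→0 (1)
 61  1010111111→1 (0)
 62  0101111110→0 (1)
 63  1011111101→1 (0)
 64  0111111010→0 (0)
 65  1111110100→1 (0)
 66  1111101000→1 (1)
 67  1111010001→1 (1)
 68  1110100011→1 (1)
 69  1101000111→1 (0)
 70  1010001110→1 (0)
 71  0100011100→0 (1)
 72  1000111001→1 (1)
 73  0001110011→0 (0)
 74  0011100110→0 (1)
 75  0111001101→0 (1)
 76  1110011011→1 (1)
 77  1100110111→1 (0)
 78  1001101110→1 (0)
 79  0011011100→0 (1)
 80  0110111001→0 (0)
 81  1101110010→1 (1)
 82  1011100101→1 (0)
 83  0111001010→0 (0)
 84  1110010100→1 (0)
 85  1100101000→1 (1)
 86  1001010001→1 (1)
 87  0010100011→0 (0)
 88  0101000110→0 (1)
 89  1010001101→1 (0)
 90  0100011010→0 (0)
 91  1000110100→1 (0)
 92  0001101000→0 (0)
 93  0011010000→0 (0)
 94  0110100000→0 (0)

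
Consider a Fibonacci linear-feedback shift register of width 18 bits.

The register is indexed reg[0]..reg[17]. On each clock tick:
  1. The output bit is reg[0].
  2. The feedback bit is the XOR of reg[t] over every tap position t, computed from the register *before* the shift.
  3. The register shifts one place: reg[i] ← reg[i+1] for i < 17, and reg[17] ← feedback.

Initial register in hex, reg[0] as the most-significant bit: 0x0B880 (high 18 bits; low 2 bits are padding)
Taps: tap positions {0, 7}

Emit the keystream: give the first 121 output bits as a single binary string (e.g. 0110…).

0000101110001000001100111110010001110000011101110001001011111111100110110100110010001111010000101100101110001001110000111

k : reg_k → out_k, fb_k
0: 000010111000100000 → 0, fb=1
1: 000101110001000001 → 0, fb=1
2: 001011100010000011 → 0, fb=0
3: 010111000100000110 → 0, fb=0
4: 101110001000001100 → 1, fb=1
5: 011100010000011001 → 0, fb=1
6: 111000100000110011 → 1, fb=1
7: 110001000001100111 → 1, fb=1
8: 100010000011001111 → 1, fb=1
9: 000100000110011111 → 0, fb=0
10: 001000001100111110 → 0, fb=0
11: 010000011001111100 → 0, fb=1
12: 100000110011111001 → 1, fb=0
13: 000001100111110010 → 0, fb=0
14: 000011001111100100 → 0, fb=0
15: 000110011111001000 → 0, fb=1
16: 001100111110010001 → 0, fb=1
17: 011001111100100011 → 0, fb=1
18: 110011111001000111 → 1, fb=0
19: 100111110010001110 → 1, fb=0
20: 001111100100011100 → 0, fb=0
21: 011111001000111000 → 0, fb=0
22: 111110010001110000 → 1, fb=0
23: 111100100011100000 → 1, fb=1
24: 111001000111000001 → 1, fb=1
25: 110010001110000011 → 1, fb=1
26: 100100011100000111 → 1, fb=0
27: 001000111000001110 → 0, fb=1
28: 010001110000011101 → 0, fb=1
29: 100011100000111011 → 1, fb=1
30: 000111000001110111 → 0, fb=0
31: 001110000011101110 → 0, fb=0
32: 011100000111011100 → 0, fb=0
33: 111000001110111000 → 1, fb=1
34: 110000011101110001 → 1, fb=0
35: 100000111011100010 → 1, fb=0
36: 000001110111000100 → 0, fb=1
37: 000011101110001001 → 0, fb=0
38: 000111011100010010 → 0, fb=1
39: 001110111000100101 → 0, fb=1
40: 011101110001001011 → 0, fb=1
41: 111011100010010111 → 1, fb=1
42: 110111000100101111 → 1, fb=1
43: 101110001001011111 → 1, fb=1
44: 011100010010111111 → 0, fb=1
45: 111000100101111111 → 1, fb=1
46: 110001001011111111 → 1, fb=1
47: 100010010111111111 → 1, fb=0
48: 000100101111111110 → 0, fb=0
49: 001001011111111100 → 0, fb=1
50: 010010111111111001 → 0, fb=1
51: 100101111111110011 → 1, fb=0
52: 001011111111100110 → 0, fb=1
53: 010111111111001101 → 0, fb=1
54: 101111111110011011 → 1, fb=0
55: 011111111100110110 → 0, fb=1
56: 111111111001101101 → 1, fb=0
57: 111111110011011010 → 1, fb=0
58: 111111100110110100 → 1, fb=1
59: 111111001101101001 → 1, fb=1
60: 111110011011010011 → 1, fb=0
61: 111100110110100110 → 1, fb=0
62: 111001101101001100 → 1, fb=1
63: 110011011010011001 → 1, fb=0
64: 100110110100110010 → 1, fb=0
65: 001101101001100100 → 0, fb=0
66: 011011010011001000 → 0, fb=1
67: 110110100110010001 → 1, fb=1
68: 101101001100100011 → 1, fb=1
69: 011010011001000111 → 0, fb=1
70: 110100110010001111 → 1, fb=0
71: 101001100100011110 → 1, fb=1
72: 010011001000111101 → 0, fb=0
73: 100110010001111010 → 1, fb=0
74: 001100100011110100 → 0, fb=0
75: 011001000111101000 → 0, fb=0
76: 110010001111010000 → 1, fb=1
77: 100100011110100001 → 1, fb=0
78: 001000111101000010 → 0, fb=1
79: 010001111010000101 → 0, fb=1
80: 100011110100001011 → 1, fb=0
81: 000111101000010110 → 0, fb=0
82: 001111010000101100 → 0, fb=1
83: 011110100001011001 → 0, fb=0
84: 111101000010110010 → 1, fb=1
85: 111010000101100101 → 1, fb=1
86: 110100001011001011 → 1, fb=1
87: 101000010110010111 → 1, fb=0
88: 010000101100101110 → 0, fb=0
89: 100001011001011100 → 1, fb=0
90: 000010110010111000 → 0, fb=1
91: 000101100101110001 → 0, fb=0
92: 001011001011100010 → 0, fb=0
93: 010110010111000100 → 0, fb=1
94: 101100101110001001 → 1, fb=1
95: 011001011100010011 → 0, fb=1
96: 110010111000100111 → 1, fb=0
97: 100101110001001110 → 1, fb=0
98: 001011100010011100 → 0, fb=0
99: 010111000100111000 → 0, fb=0
100: 101110001001110000 → 1, fb=1
101: 011100010011100001 → 0, fb=1
102: 111000100111000011 → 1, fb=1
103: 110001001110000111 → 1, fb=1
104: 100010011100001111 → 1, fb=0
105: 000100111000011110 → 0, fb=1
106: 001001110000111101 → 0, fb=1
107: 010011100001111011 → 0, fb=0
108: 100111000011110110 → 1, fb=1
109: 001110000111101101 → 0, fb=0
110: 011100001111011010 → 0, fb=0
111: 111000011110110100 → 1, fb=0
112: 110000111101101000 → 1, fb=0
113: 100001111011010000 → 1, fb=0
114: 000011110110100000 → 0, fb=1
115: 000111101101000001 → 0, fb=0
116: 001111011010000010 → 0, fb=1
117: 011110110100000101 → 0, fb=1
118: 111101101000001011 → 1, fb=1
119: 111011010000010111 → 1, fb=0
120: 110110100000101110 → 1, fb=1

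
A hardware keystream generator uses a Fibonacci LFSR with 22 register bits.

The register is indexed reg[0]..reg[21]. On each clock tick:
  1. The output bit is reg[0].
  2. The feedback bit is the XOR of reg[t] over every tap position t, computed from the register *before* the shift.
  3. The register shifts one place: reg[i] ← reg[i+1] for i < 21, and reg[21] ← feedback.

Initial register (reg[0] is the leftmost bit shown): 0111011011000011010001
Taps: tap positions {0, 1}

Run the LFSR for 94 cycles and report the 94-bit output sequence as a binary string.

0111011011000011010001100110110100010111001010101101110011100101111111011001010010111000000110

tick  register→output (feedback)
  0  0111011011000011010001→0 (1)
  1  1110110110000110100011→1 (0)
  2  1101101100001101000110→1 (0)
  3  1011011000011010001100→1 (1)
  4  0110110000110100011001→0 (1)
  5  1101100001101000110011→1 (0)
  6  1011000011010001100110→1 (1)
  7  0110000110100011001101→0 (1)
  8  1100001101000110011011→1 (0)
  9  1000011010001100110110→1 (1)
 10  0000110100011001101101→0 (0)
 11  0001101000110011011010→0 (0)
 12  0011010001100110110100→0 (0)
 13  0110100011001101101000→0 (1)
 14  1101000110011011010001→1 (0)
 15  1010001100110110100010→1 (1)
 16  0100011001101101000101→0 (1)
 17  1000110011011010001011→1 (1)
 18  0001100110110100010111→0 (0)
 19  0011001101101000101110→0 (0)
 20  0110011011010001011100→0 (1)
 21  1100110110100010111001→1 (0)
 22  1001101101000101110010→1 (1)
 23  0011011010001011100101→0 (0)
 24  0110110100010111001010→0 (1)
 25  1101101000101110010101→1 (0)
 26  1011010001011100101010→1 (1)
 27  0110100010111001010101→0 (1)
 28  1101000101110010101011→1 (0)
 29  1010001011100101010110→1 (1)
 30  0100010111001010101101→0 (1)
 31  1000101110010101011011→1 (1)
 32  0001011100101010110111→0 (0)
 33  0010111001010101101110→0 (0)
 34  0101110010101011011100→0 (1)
 35  1011100101010110111001→1 (1)
 36  0111001010101101110011→0 (1)
 37  1110010101011011100111→1 (0)
 38  1100101010110111001110→1 (0)
 39  1001010101101110011100→1 (1)
 40  0010101011011100111001→0 (0)
 41  0101010110111001110010→0 (1)
 42  1010101101110011100101→1 (1)
 43  0101011011100111001011→0 (1)
 44  1010110111001110010111→1 (1)
 45  0101101110011100101111→0 (1)
 46  1011011100111001011111→1 (1)
 47  0110111001110010111111→0 (1)
 48  1101110011100101111111→1 (0)
 49  1011100111001011111110→1 (1)
 50  0111001110010111111101→0 (1)
 51  1110011100101111111011→1 (0)
 52  1100111001011111110110→1 (0)
 53  1001110010111111101100→1 (1)
 54  0011100101111111011001→0 (0)
 55  0111001011111110110010→0 (1)
 56  1110010111111101100101→1 (0)
 57  1100101111111011001010→1 (0)
 58  1001011111110110010100→1 (1)
 59  0010111111101100101001→0 (0)
 60  0101111111011001010010→0 (1)
 61  1011111110110010100101→1 (1)
 62  0111111101100101001011→0 (1)
 63  1111111011001010010111→1 (0)
 64  1111110110010100101110→1 (0)
 65  1111101100101001011100→1 (0)
 66  1111011001010010111000→1 (0)
 67  1110110010100101110000→1 (0)
 68  1101100101001011100000→1 (0)
 69  1011001010010111000000→1 (1)
 70  0110010100101110000001→0 (1)
 71  1100101001011100000011→1 (0)
 72  1001010010111000000110→1 (1)
 73  0010100101110000001101→0 (0)
 74  0101001011100000011010→0 (1)
 75  1010010111000000110101→1 (1)
 76  0100101110000001101011→0 (1)
 77  1001011100000011010111→1 (1)
 78  0010111000000110101111→0 (0)
 79  0101110000001101011110→0 (1)
 80  1011100000011010111101→1 (1)
 81  0111000000110101111011→0 (1)
 82  1110000001101011110111→1 (0)
 83  1100000011010111101110→1 (0)
 84  1000000110101111011100→1 (1)
 85  0000001101011110111001→0 (0)
 86  0000011010111101110010→0 (0)
 87  0000110101111011100100→0 (0)
 88  0001101011110111001000→0 (0)
 89  0011010111101110010000→0 (0)
 90  0110101111011100100000→0 (1)
 91  1101011110111001000001→1 (0)
 92  1010111101110010000010→1 (1)
 93  0101111011100100000101→0 (1)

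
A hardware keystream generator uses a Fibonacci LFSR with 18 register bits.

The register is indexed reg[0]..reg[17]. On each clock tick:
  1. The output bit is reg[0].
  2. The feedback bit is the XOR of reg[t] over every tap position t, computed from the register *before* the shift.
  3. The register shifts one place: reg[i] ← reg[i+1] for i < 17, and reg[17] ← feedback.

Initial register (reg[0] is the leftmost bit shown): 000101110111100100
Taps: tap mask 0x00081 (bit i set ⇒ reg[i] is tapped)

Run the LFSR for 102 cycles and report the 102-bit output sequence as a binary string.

000101110111100100101010111110110001010111011100011111101111100011000000101001100010010011101101000101

tick  register→output (feedback)
  0  000101110111100100→0 (1)
  1  001011101111001001→0 (0)
  2  010111011110010010→0 (1)
  3  101110111100100101→1 (0)
  4  011101111001001010→0 (1)
  5  111011110010010101→1 (0)
  6  110111100100101010→1 (1)
  7  101111001001010101→1 (1)
  8  011110010010101011→0 (1)
  9  111100100101010111→1 (1)
 10  111001001010101111→1 (1)
 11  110010010101011111→1 (0)
 12  100100101010111110→1 (1)
 13  001001010101111101→0 (1)
 14  010010101011111011→0 (0)
 15  100101010111110110→1 (0)
 16  001010101111101100→0 (0)
 17  010101011111011000→0 (1)
 18  101010111110110001→1 (0)
 19  010101111101100010→0 (1)
 20  101011111011000101→1 (0)
 21  010111110110001010→0 (1)
 22  101111101100010101→1 (1)
 23  011111011000101011→0 (1)
 24  111110110001010111→1 (0)
 25  111101100010101110→1 (1)
 26  111011000101011101→1 (1)
 27  110110001010111011→1 (1)
 28  101100010101110111→1 (0)
 29  011000101011101110→0 (0)
 30  110001010111011100→1 (0)
 31  100010101110111000→1 (1)
 32  000101011101110001→0 (1)
 33  001010111011100011→0 (1)
 34  010101110111000111→0 (1)
 35  101011101110001111→1 (1)
 36  010111011100011111→0 (1)
 37  101110111000111111→1 (0)
 38  011101110001111110→0 (1)
 39  111011100011111101→1 (1)
 40  110111000111111011→1 (1)
 41  101110001111110111→1 (1)
 42  011100011111101111→0 (1)
 43  111000111111011111→1 (0)
 44  110001111110111110→1 (0)
 45  100011111101111100→1 (0)
 46  000111111011111000→0 (1)
 47  001111110111110001→0 (1)
 48  011111101111100011→0 (0)
 49  111111011111000110→1 (0)
 50  111110111110001100→1 (0)
 51  111101111100011000→1 (0)
 52  111011111000110000→1 (0)
 53  110111110001100000→1 (0)
 54  101111100011000000→1 (1)
 55  011111000110000001→0 (0)
 56  111110001100000010→1 (1)
 57  111100011000000101→1 (0)
 58  111000110000001010→1 (0)
 59  110001100000010100→1 (1)
 60  100011000000101001→1 (1)
 61  000110000001010011→0 (0)
 62  001100000010100110→0 (0)
 63  011000000101001100→0 (0)
 64  110000001010011000→1 (1)
 65  100000010100110001→1 (0)
 66  000000101001100010→0 (0)
 67  000001010011000100→0 (1)
 68  000010100110001001→0 (0)
 69  000101001100010010→0 (0)
 70  001010011000100100→0 (1)
 71  010100110001001001→0 (1)
 72  101001100010010011→1 (1)
 73  010011000100100111→0 (0)
 74  100110001001001110→1 (1)
 75  001100010010011101→0 (1)
 76  011000100100111011→0 (0)
 77  110001001001110110→1 (1)
 78  100010010011101101→1 (0)
 79  000100100111011010→0 (0)
 80  001001001110110100→0 (0)
 81  010010011101101000→0 (1)
 82  100100111011010001→1 (0)
 83  001001110110100010→0 (1)
 84  010011101101000101→0 (0)
 85  100111011010001010→1 (0)
 86  001110110100010100→0 (1)
 87  011101101000101001→0 (0)
 88  111011010001010010→1 (0)
 89  110110100010100100→1 (1)
 90  101101000101001001→1 (1)
 91  011010001010010011→0 (0)
 92  110100010100100110→1 (0)
 93  101000101001001100→1 (1)
 94  010001010010011001→0 (1)
 95  100010100100110011→1 (1)
 96  000101001001100111→0 (0)
 97  001010010011001110→0 (1)
 98  010100100110011101→0 (0)
 99  101001001100111010→1 (1)
100  010010011001110101→0 (1)
101  100100110011101011→1 (0)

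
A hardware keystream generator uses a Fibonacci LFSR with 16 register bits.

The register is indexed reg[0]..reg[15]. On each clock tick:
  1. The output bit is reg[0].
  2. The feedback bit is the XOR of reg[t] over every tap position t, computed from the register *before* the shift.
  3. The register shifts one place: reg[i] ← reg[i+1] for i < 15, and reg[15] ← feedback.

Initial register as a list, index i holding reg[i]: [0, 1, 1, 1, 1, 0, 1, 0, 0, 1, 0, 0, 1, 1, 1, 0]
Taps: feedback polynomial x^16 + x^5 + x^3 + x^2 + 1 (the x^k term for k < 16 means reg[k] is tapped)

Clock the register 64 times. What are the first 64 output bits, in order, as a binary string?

tick  register→output (feedback)
  0  0111101001001110→0 (0)
  1  1111010010011100→1 (0)
  2  1110100100111000→1 (0)
  3  1101001001110000→1 (0)
  4  1010010011100000→1 (1)
  5  0100100111000001→0 (0)
  6  1001001110000010→1 (0)
  7  0010011100000100→0 (0)
  8  0100111000001000→0 (1)
  9  1001110000010001→1 (1)
 10  0011100000100011→0 (0)
 11  0111000001000110→0 (0)
 12  1110000010001100→1 (0)
 13  1100000100011000→1 (1)
 14  1000001000110001→1 (1)
 15  0000010001100011→0 (1)
 16  0000100011000111→0 (0)
 17  0001000110001110→0 (1)
 18  0010001100011101→0 (1)
 19  0100011000111011→0 (1)
 20  1000110001110111→1 (0)
 21  0001100011101110→0 (1)
 22  0011000111011101→0 (0)
 23  0110001110111010→0 (1)
 24  1100011101110101→1 (0)
 25  1000111011101010→1 (0)
 26  0001110111010100→0 (0)
 27  0011101110101000→0 (0)
 28  0111011101010000→0 (1)
 29  1110111010100001→1 (1)
 30  1101110101000011→1 (1)
 31  1011101010000111→1 (1)
 32  0111010100001111→0 (1)
 33  1110101000011111→1 (0)
 34  1101010000111110→1 (1)
 35  1010100001111101→1 (0)
 36  0101000011111010→0 (1)
 37  1010000111110101→1 (0)
 38  0100001111101010→0 (0)
 39  1000011111010100→1 (0)
 40  0000111110101000→0 (1)
 41  0001111101010001→0 (0)
 42  0011111010100010→0 (1)
 43  0111110101000101→0 (1)
 44  1111101010001011→1 (1)
 45  1111010100010111→1 (0)
 46  1110101000101110→1 (0)
 47  1101010001011100→1 (1)
 48  1010100010111001→1 (0)
 49  0101000101110010→0 (1)
 50  1010001011100101→1 (0)
 51  0100010111001010→0 (1)
 52  1000101110010101→1 (1)
 53  0001011100101011→0 (0)
 54  0010111001010110→0 (0)
 55  0101110010101100→0 (0)
 56  1011100101011000→1 (1)
 57  0111001010110001→0 (0)
 58  1110010101100010→1 (1)
 59  1100101011000101→1 (1)
 60  1001010110001011→1 (1)
 61  0010101100010111→0 (1)
 62  0101011000101111→0 (0)
 63  1010110001011110→1 (1)

0111101001001110000010001100011101110101000011111010100010111001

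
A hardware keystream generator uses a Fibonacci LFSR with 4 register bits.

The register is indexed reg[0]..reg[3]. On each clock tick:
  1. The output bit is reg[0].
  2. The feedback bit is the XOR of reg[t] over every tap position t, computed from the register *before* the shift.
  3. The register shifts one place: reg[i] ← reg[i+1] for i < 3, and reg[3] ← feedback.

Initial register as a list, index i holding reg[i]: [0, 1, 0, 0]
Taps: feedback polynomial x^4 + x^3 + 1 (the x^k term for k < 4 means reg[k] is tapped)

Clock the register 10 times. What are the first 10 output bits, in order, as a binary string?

k : reg_k → out_k, fb_k
0: 0100 → 0, fb=0
1: 1000 → 1, fb=1
2: 0001 → 0, fb=1
3: 0011 → 0, fb=1
4: 0111 → 0, fb=1
5: 1111 → 1, fb=0
6: 1110 → 1, fb=1
7: 1101 → 1, fb=0
8: 1010 → 1, fb=1
9: 0101 → 0, fb=1

0100011110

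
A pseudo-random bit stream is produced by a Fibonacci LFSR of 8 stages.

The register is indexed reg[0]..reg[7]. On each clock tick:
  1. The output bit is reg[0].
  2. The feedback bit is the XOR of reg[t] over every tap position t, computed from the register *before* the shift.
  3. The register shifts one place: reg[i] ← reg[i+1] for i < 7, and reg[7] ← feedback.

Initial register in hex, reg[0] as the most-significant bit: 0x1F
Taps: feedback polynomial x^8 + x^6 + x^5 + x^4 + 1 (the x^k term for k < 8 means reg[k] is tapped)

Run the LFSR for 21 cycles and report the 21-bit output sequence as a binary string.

step | reg (before) | out | fb
   0 | 00011111 | 0 | 1
   1 | 00111111 | 0 | 1
   2 | 01111111 | 0 | 1
   3 | 11111111 | 1 | 0
   4 | 11111110 | 1 | 0
   5 | 11111100 | 1 | 1
   6 | 11111001 | 1 | 0
   7 | 11110010 | 1 | 0
   8 | 11100100 | 1 | 0
   9 | 11001000 | 1 | 0
  10 | 10010000 | 1 | 1
  11 | 00100001 | 0 | 0
  12 | 01000010 | 0 | 1
  13 | 10000101 | 1 | 0
  14 | 00001010 | 0 | 0
  15 | 00010100 | 0 | 1
  16 | 00101001 | 0 | 1
  17 | 01010011 | 0 | 1
  18 | 10100111 | 1 | 1
  19 | 01001111 | 0 | 1
  20 | 10011111 | 1 | 0

000111111110010000101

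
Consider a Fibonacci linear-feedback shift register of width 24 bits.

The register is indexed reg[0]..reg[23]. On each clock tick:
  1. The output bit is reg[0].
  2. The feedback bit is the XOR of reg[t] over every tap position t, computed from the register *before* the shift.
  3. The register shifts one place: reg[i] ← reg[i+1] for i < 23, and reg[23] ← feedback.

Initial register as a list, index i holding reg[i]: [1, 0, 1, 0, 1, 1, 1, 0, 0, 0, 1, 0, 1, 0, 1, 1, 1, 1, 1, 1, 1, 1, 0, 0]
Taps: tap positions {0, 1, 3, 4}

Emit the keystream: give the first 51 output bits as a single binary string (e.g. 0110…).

101011100010101111111100011000011001110000100001101

tick  register→output (feedback)
  0  101011100010101111111100→1 (0)
  1  010111000101011111111000→0 (1)
  2  101110001010111111110001→1 (1)
  3  011100010101111111100011→0 (0)
  4  111000101011111111000110→1 (0)
  5  110001010111111110001100→1 (0)
  6  100010101111111100011000→1 (0)
  7  000101011111111000110000→0 (1)
  8  001010111111110001100001→0 (1)
  9  010101111111100011000011→0 (0)
 10  101011111111000110000110→1 (0)
 11  010111111110001100001100→0 (1)
 12  101111111100011000011001→1 (1)
 13  011111111000110000110011→0 (1)
 14  111111110001100001100111→1 (0)
 15  111111100011000011001110→1 (0)
 16  111111000110000110011100→1 (0)
 17  111110001100001100111000→1 (0)
 18  111100011000011001110000→1 (1)
 19  111000110000110011100001→1 (0)
 20  110001100001100111000010→1 (0)
 21  100011000011001110000100→1 (0)
 22  000110000110011100001000→0 (0)
 23  001100001100111000010000→0 (1)
 24  011000011001110000100001→0 (1)
 25  110000110011100001000011→1 (0)
 26  100001100111000010000110→1 (1)
 27  000011001110000100001101→0 (1)
 28  000110011100001000011011→0 (0)
 29  001100111000010000110110→0 (1)
 30  011001110000100001101101→0 (1)
 31  110011100001000011011011→1 (1)
 32  100111000010000110110111→1 (1)
 33  001110000100001101101111→0 (0)
 34  011100001000011011011110→0 (0)
 35  111000010000110110111100→1 (0)
 36  110000100001101101111000→1 (0)
 37  100001000011011011110000→1 (1)
 38  000010000110110111100001→0 (1)
 39  000100001101101111000011→0 (1)
 40  001000011011011110000111→0 (0)
 41  010000110110111100001110→0 (1)
 42  100001101101111000011101→1 (1)
 43  000011011011110000111011→0 (1)
 44  000110110111100001110111→0 (0)
 45  001101101111000011101110→0 (1)
 46  011011011110000111011101→0 (0)
 47  110110111100001110111010→1 (0)
 48  101101111000011101110100→1 (0)
 49  011011110000111011101000→0 (0)
 50  110111100001110111010000→1 (0)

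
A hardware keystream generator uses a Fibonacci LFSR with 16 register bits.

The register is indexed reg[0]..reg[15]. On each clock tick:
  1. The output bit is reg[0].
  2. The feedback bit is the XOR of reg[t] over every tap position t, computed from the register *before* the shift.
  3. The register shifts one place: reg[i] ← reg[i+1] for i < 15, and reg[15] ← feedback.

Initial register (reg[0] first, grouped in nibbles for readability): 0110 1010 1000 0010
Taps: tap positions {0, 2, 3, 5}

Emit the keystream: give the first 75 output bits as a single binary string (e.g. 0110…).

011010101000001011000100110001110110100100001100101001001100111110001000011

k : reg_k → out_k, fb_k
0: 0110101010000010 → 0, fb=1
1: 1101010100000101 → 1, fb=1
2: 1010101000001011 → 1, fb=0
3: 0101010000010110 → 0, fb=0
4: 1010100000101100 → 1, fb=0
5: 0101000001011000 → 0, fb=1
6: 1010000010110001 → 1, fb=0
7: 0100000101100010 → 0, fb=0
8: 1000001011000100 → 1, fb=1
9: 0000010110001001 → 0, fb=1
10: 0000101100010011 → 0, fb=0
11: 0001011000100110 → 0, fb=0
12: 0010110001001100 → 0, fb=0
13: 0101100010011000 → 0, fb=1
14: 1011000100110001 → 1, fb=1
15: 0110001001100011 → 0, fb=1
16: 1100010011000111 → 1, fb=0
17: 1000100110001110 → 1, fb=1
18: 0001001100011101 → 0, fb=1
19: 0010011000111011 → 0, fb=0
20: 0100110001110110 → 0, fb=1
21: 1001100011101101 → 1, fb=0
22: 0011000111011010 → 0, fb=0
23: 0110001110110100 → 0, fb=1
24: 1100011101101001 → 1, fb=0
25: 1000111011010010 → 1, fb=0
26: 0001110110100100 → 0, fb=0
27: 0011101101001000 → 0, fb=0
28: 0111011010010000 → 0, fb=1
29: 1110110100100001 → 1, fb=1
30: 1101101001000011 → 1, fb=0
31: 1011010010000110 → 1, fb=0
32: 0110100100001100 → 0, fb=1
33: 1101001000011001 → 1, fb=0
34: 1010010000110010 → 1, fb=1
35: 0100100001100101 → 0, fb=0
36: 1001000011001010 → 1, fb=0
37: 0010000110010100 → 0, fb=1
38: 0100001100101001 → 0, fb=0
39: 1000011001010010 → 1, fb=0
40: 0000110010100100 → 0, fb=1
41: 0001100101001001 → 0, fb=1
42: 0011001010010011 → 0, fb=0
43: 0110010100100110 → 0, fb=0
44: 1100101001001100 → 1, fb=1
45: 1001010010011001 → 1, fb=1
46: 0010100100110011 → 0, fb=1
47: 0101001001100111 → 0, fb=1
48: 1010010011001111 → 1, fb=1
49: 0100100110011111 → 0, fb=0
50: 1001001100111110 → 1, fb=0
51: 0010011001111100 → 0, fb=0
52: 0100110011111000 → 0, fb=1
53: 1001100111110001 → 1, fb=0
54: 0011001111100010 → 0, fb=0
55: 0110011111000100 → 0, fb=0
56: 1100111110001000 → 1, fb=0
57: 1001111100010000 → 1, fb=1
58: 0011111000100001 → 0, fb=1
59: 0111110001000011 → 0, fb=1
60: 1111100010000111 → 1, fb=1
61: 1111000100001111 → 1, fb=1
62: 1110001000011111 → 1, fb=0
63: 1100010000111110 → 1, fb=0
64: 1000100001111100 → 1, fb=1
65: 0001000011111001 → 0, fb=1
66: 0010000111110011 → 0, fb=1
67: 0100001111100111 → 0, fb=0
68: 1000011111001110 → 1, fb=0
69: 0000111110011100 → 0, fb=1
70: 0001111100111001 → 0, fb=0
71: 0011111001110010 → 0, fb=1
72: 0111110011100101 → 0, fb=1
73: 1111100111001011 → 1, fb=1
74: 1111001110010111 → 1, fb=1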